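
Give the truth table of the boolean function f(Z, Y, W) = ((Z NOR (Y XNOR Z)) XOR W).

Z | Y | W | Output
------------------
0 | 0 | 0 | 0
0 | 0 | 1 | 1
0 | 1 | 0 | 1
0 | 1 | 1 | 0
1 | 0 | 0 | 0
1 | 0 | 1 | 1
1 | 1 | 0 | 0
1 | 1 | 1 | 1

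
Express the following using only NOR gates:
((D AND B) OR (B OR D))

((((D NOR D) NOR (B NOR B)) NOR ((B NOR D) NOR (B NOR D))) NOR (((D NOR D) NOR (B NOR B)) NOR ((B NOR D) NOR (B NOR D))))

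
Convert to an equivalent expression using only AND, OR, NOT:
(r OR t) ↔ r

((r OR t) AND r) OR (NOT (r OR t) AND NOT r)
(Biconditional = both true or both false)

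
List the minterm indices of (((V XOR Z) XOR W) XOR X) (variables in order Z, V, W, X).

Σm(1, 2, 4, 7, 8, 11, 13, 14) = (NOT Z AND NOT V AND NOT W AND X) OR (NOT Z AND NOT V AND W AND NOT X) OR (NOT Z AND V AND NOT W AND NOT X) OR (NOT Z AND V AND W AND X) OR (Z AND NOT V AND NOT W AND NOT X) OR (Z AND NOT V AND W AND X) OR (Z AND V AND NOT W AND X) OR (Z AND V AND W AND NOT X)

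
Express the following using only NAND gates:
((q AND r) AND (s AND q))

((((q NAND r) NAND (q NAND r)) NAND ((s NAND q) NAND (s NAND q))) NAND (((q NAND r) NAND (q NAND r)) NAND ((s NAND q) NAND (s NAND q))))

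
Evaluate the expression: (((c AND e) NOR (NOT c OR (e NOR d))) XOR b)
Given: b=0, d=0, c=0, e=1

Substituting: (((0 AND 1) NOR (NOT 0 OR (1 NOR 0))) XOR 0)
= 0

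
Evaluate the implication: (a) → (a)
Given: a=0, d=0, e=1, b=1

Antecedent (a) = 0; consequent (a) = 0.
0 → 0 = 1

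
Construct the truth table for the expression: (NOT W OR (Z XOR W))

Z | W | Output
--------------
0 | 0 | 1
0 | 1 | 1
1 | 0 | 1
1 | 1 | 0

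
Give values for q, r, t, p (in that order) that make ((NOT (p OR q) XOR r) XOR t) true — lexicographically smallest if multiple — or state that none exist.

q=0, r=0, t=0, p=0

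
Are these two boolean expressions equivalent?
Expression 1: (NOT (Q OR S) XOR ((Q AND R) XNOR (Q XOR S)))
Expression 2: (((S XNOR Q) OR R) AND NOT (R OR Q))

No. Counterexample: with R=0, S=0, Q=0, Expression 1 = 0 but Expression 2 = 1.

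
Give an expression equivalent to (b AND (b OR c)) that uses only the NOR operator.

((b NOR b) NOR (((b NOR c) NOR (b NOR c)) NOR ((b NOR c) NOR (b NOR c))))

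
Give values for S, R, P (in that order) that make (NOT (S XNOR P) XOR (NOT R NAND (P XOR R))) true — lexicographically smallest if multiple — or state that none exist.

S=0, R=0, P=0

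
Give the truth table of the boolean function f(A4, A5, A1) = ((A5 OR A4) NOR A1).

A4 | A5 | A1 | Output
---------------------
0 | 0 | 0 | 1
0 | 0 | 1 | 0
0 | 1 | 0 | 0
0 | 1 | 1 | 0
1 | 0 | 0 | 0
1 | 0 | 1 | 0
1 | 1 | 0 | 0
1 | 1 | 1 | 0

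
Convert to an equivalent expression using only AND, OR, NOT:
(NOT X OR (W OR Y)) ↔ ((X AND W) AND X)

((NOT X OR (W OR Y)) AND ((X AND W) AND X)) OR (NOT (NOT X OR (W OR Y)) AND NOT ((X AND W) AND X))
(Biconditional = both true or both false)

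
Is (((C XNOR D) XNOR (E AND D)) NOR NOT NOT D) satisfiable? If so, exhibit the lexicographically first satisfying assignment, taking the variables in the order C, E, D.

C=0, E=0, D=0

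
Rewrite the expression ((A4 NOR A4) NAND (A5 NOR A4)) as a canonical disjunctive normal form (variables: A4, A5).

(NOT A4 AND A5) OR (A4 AND NOT A5) OR (A4 AND A5)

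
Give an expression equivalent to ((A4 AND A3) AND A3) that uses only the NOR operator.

((((A4 NOR A4) NOR (A3 NOR A3)) NOR ((A4 NOR A4) NOR (A3 NOR A3))) NOR (A3 NOR A3))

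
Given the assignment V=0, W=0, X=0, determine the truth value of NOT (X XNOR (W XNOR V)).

Substituting: NOT (0 XNOR (0 XNOR 0))
= 1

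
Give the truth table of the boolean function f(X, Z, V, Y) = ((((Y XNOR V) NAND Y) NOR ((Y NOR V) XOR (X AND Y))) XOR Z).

X | Z | V | Y | Output
----------------------
0 | 0 | 0 | 0 | 0
0 | 0 | 0 | 1 | 0
0 | 0 | 1 | 0 | 0
0 | 0 | 1 | 1 | 1
0 | 1 | 0 | 0 | 1
0 | 1 | 0 | 1 | 1
0 | 1 | 1 | 0 | 1
0 | 1 | 1 | 1 | 0
1 | 0 | 0 | 0 | 0
1 | 0 | 0 | 1 | 0
1 | 0 | 1 | 0 | 0
1 | 0 | 1 | 1 | 0
1 | 1 | 0 | 0 | 1
1 | 1 | 0 | 1 | 1
1 | 1 | 1 | 0 | 1
1 | 1 | 1 | 1 | 1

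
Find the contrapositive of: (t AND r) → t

Contrapositive: NOT t → NOT (t AND r)
Note: A statement and its contrapositive are logically equivalent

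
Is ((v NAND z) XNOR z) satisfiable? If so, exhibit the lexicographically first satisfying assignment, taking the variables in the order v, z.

v=0, z=1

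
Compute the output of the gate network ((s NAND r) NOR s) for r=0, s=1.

Substituting: ((1 NAND 0) NOR 1)
= 0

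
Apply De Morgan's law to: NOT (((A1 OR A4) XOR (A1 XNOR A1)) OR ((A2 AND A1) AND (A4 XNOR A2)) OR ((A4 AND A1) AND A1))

NOT ((A1 OR A4) XOR (A1 XNOR A1)) AND NOT ((A2 AND A1) AND (A4 XNOR A2)) AND NOT ((A4 AND A1) AND A1)
De Morgan's: NOT(OR of terms) = AND of negations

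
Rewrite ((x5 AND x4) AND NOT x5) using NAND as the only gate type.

((((x5 NAND x4) NAND (x5 NAND x4)) NAND (x5 NAND x5)) NAND (((x5 NAND x4) NAND (x5 NAND x4)) NAND (x5 NAND x5)))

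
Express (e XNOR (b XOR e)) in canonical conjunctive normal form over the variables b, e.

(NOT b OR e) AND (NOT b OR NOT e)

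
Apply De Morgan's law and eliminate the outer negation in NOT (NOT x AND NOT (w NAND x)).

x OR (w NAND x)
De Morgan's: NOT(AND of terms) = OR of negations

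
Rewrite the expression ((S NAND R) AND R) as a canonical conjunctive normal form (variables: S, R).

(S OR R) AND (NOT S OR R) AND (NOT S OR NOT R)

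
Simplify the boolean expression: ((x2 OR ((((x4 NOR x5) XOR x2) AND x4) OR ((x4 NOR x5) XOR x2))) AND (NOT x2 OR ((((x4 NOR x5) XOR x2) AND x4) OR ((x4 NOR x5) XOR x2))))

By distribution ((E OR v) AND (E OR NOT v) = E) then absorption (E OR (E AND v) = E):
= ((x4 NOR x5) XOR x2)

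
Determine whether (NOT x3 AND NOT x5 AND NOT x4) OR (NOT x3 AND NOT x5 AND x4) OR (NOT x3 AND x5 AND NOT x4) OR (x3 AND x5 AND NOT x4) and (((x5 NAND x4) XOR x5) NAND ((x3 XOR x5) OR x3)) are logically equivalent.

Yes, they are equivalent — the two output columns agree on all 8 assignments:
x3 | x5 | x4 | Expression 1 | Expression 2
------------------------------------------
0 | 0 | 0 | 1 | 1
0 | 0 | 1 | 1 | 1
0 | 1 | 0 | 1 | 1
0 | 1 | 1 | 0 | 0
1 | 0 | 0 | 0 | 0
1 | 0 | 1 | 0 | 0
1 | 1 | 0 | 1 | 1
1 | 1 | 1 | 0 | 0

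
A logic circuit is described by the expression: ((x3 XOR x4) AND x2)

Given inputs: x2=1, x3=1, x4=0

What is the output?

Substituting: ((1 XOR 0) AND 1)
= 1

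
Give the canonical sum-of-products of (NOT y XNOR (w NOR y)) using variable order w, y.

Σm(0, 1, 3) = (NOT w AND NOT y) OR (NOT w AND y) OR (w AND y)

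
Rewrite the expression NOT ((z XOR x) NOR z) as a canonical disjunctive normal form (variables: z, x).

(NOT z AND x) OR (z AND NOT x) OR (z AND x)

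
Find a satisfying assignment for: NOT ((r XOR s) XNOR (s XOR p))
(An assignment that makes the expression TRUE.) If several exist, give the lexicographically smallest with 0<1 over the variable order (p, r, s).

p=0, r=1, s=0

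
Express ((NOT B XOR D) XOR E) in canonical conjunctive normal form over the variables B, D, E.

(B OR D OR NOT E) AND (B OR NOT D OR E) AND (NOT B OR D OR E) AND (NOT B OR NOT D OR NOT E)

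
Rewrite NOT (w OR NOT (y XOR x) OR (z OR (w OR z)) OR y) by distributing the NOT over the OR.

NOT w AND (y XOR x) AND NOT (z OR (w OR z)) AND NOT y
De Morgan's: NOT(OR of terms) = AND of negations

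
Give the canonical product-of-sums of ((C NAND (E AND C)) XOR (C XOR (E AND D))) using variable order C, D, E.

ΠM(3, 4, 6, 7) = (C OR NOT D OR NOT E) AND (NOT C OR D OR E) AND (NOT C OR NOT D OR E) AND (NOT C OR NOT D OR NOT E)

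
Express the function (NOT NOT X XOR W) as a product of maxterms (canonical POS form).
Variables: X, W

ΠM(0, 3) = (X OR W) AND (NOT X OR NOT W)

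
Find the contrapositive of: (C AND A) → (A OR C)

Contrapositive: NOT (A OR C) → NOT (C AND A)
Note: A statement and its contrapositive are logically equivalent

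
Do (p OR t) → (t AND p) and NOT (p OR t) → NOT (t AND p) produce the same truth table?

No, Inverse is not equivalent to original (counterexample: p=0, t=1)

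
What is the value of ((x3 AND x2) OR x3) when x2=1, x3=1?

Substituting: ((1 AND 1) OR 1)
= 1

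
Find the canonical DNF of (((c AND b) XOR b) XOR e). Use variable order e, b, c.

(NOT e AND b AND NOT c) OR (e AND NOT b AND NOT c) OR (e AND NOT b AND c) OR (e AND b AND c)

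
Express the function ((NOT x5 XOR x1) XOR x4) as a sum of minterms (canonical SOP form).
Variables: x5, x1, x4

Σm(0, 3, 5, 6) = (NOT x5 AND NOT x1 AND NOT x4) OR (NOT x5 AND x1 AND x4) OR (x5 AND NOT x1 AND x4) OR (x5 AND x1 AND NOT x4)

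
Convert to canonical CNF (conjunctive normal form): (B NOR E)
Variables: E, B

(E OR NOT B) AND (NOT E OR B) AND (NOT E OR NOT B)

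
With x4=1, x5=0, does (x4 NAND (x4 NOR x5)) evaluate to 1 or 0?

Substituting: (1 NAND (1 NOR 0))
= 1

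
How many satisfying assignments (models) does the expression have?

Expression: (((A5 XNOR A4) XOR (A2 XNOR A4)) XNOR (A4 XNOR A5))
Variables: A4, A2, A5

Satisfying assignments: (0,1,0), (0,1,1), (1,0,0), (1,0,1)
Count: 4 out of 8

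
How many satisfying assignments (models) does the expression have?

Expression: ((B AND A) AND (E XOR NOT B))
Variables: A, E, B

Satisfying assignments: (1,1,1)
Count: 1 out of 8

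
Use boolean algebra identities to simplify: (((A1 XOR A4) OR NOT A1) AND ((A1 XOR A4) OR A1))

By distribution ((E OR v) AND (E OR NOT v) = E):
= (A1 XOR A4)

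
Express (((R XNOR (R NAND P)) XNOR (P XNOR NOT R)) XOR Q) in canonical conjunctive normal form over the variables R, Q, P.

(R OR Q OR NOT P) AND (R OR NOT Q OR P) AND (NOT R OR NOT Q OR P) AND (NOT R OR NOT Q OR NOT P)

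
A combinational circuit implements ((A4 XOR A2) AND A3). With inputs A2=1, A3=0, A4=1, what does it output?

Substituting: ((1 XOR 1) AND 0)
= 0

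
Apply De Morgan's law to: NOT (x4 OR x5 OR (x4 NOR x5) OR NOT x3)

NOT x4 AND NOT x5 AND NOT (x4 NOR x5) AND x3
De Morgan's: NOT(OR of terms) = AND of negations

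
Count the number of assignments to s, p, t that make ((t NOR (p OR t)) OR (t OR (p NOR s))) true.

Satisfying assignments: (0,0,0), (0,0,1), (0,1,1), (1,0,0), (1,0,1), (1,1,1)
Count: 6 out of 8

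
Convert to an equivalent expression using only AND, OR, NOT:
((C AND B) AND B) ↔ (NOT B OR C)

(((C AND B) AND B) AND (NOT B OR C)) OR (NOT ((C AND B) AND B) AND NOT (NOT B OR C))
(Biconditional = both true or both false)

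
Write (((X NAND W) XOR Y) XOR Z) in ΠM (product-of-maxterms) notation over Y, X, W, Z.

ΠM(1, 3, 5, 6, 8, 10, 12, 15) = (Y OR X OR W OR NOT Z) AND (Y OR X OR NOT W OR NOT Z) AND (Y OR NOT X OR W OR NOT Z) AND (Y OR NOT X OR NOT W OR Z) AND (NOT Y OR X OR W OR Z) AND (NOT Y OR X OR NOT W OR Z) AND (NOT Y OR NOT X OR W OR Z) AND (NOT Y OR NOT X OR NOT W OR NOT Z)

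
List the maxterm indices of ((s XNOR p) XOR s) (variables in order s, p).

ΠM(1, 3) = (s OR NOT p) AND (NOT s OR NOT p)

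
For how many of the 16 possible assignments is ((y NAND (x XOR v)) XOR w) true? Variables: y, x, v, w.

Satisfying assignments: (0,0,0,0), (0,0,1,0), (0,1,0,0), (0,1,1,0), (1,0,0,0), (1,0,1,1), (1,1,0,1), (1,1,1,0)
Count: 8 out of 16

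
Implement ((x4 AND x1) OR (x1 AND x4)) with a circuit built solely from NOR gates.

((((x4 NOR x4) NOR (x1 NOR x1)) NOR ((x1 NOR x1) NOR (x4 NOR x4))) NOR (((x4 NOR x4) NOR (x1 NOR x1)) NOR ((x1 NOR x1) NOR (x4 NOR x4))))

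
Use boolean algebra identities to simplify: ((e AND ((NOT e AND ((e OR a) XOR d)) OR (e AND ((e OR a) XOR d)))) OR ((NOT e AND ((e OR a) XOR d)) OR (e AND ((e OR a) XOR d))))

By absorption (E OR (E AND v) = E) then distribution ((E AND v) OR (E AND NOT v) = E):
= ((e OR a) XOR d)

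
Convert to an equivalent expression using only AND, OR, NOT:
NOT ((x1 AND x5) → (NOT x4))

(x1 AND x5) AND x4
(Negated implication: NOT(A → B) = A AND NOT B)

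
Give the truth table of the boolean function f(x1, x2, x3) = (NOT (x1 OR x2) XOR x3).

x1 | x2 | x3 | Output
---------------------
0 | 0 | 0 | 1
0 | 0 | 1 | 0
0 | 1 | 0 | 0
0 | 1 | 1 | 1
1 | 0 | 0 | 0
1 | 0 | 1 | 1
1 | 1 | 0 | 0
1 | 1 | 1 | 1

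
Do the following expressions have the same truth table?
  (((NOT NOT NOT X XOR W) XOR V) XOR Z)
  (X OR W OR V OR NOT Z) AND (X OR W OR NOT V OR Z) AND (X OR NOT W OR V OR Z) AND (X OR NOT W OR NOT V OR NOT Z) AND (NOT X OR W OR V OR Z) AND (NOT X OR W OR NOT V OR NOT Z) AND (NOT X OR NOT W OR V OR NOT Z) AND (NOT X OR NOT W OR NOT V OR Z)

Yes, they are equivalent — the two output columns agree on all 16 assignments:
X | W | V | Z | Expression 1 | Expression 2
-------------------------------------------
0 | 0 | 0 | 0 | 1 | 1
0 | 0 | 0 | 1 | 0 | 0
0 | 0 | 1 | 0 | 0 | 0
0 | 0 | 1 | 1 | 1 | 1
0 | 1 | 0 | 0 | 0 | 0
0 | 1 | 0 | 1 | 1 | 1
0 | 1 | 1 | 0 | 1 | 1
0 | 1 | 1 | 1 | 0 | 0
1 | 0 | 0 | 0 | 0 | 0
1 | 0 | 0 | 1 | 1 | 1
1 | 0 | 1 | 0 | 1 | 1
1 | 0 | 1 | 1 | 0 | 0
1 | 1 | 0 | 0 | 1 | 1
1 | 1 | 0 | 1 | 0 | 0
1 | 1 | 1 | 0 | 0 | 0
1 | 1 | 1 | 1 | 1 | 1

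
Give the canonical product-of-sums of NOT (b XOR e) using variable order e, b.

ΠM(1, 2) = (e OR NOT b) AND (NOT e OR b)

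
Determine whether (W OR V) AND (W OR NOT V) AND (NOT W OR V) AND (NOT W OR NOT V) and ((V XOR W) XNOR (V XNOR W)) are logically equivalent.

Yes, they are equivalent — the two output columns agree on all 4 assignments:
W | V | Expression 1 | Expression 2
-----------------------------------
0 | 0 | 0 | 0
0 | 1 | 0 | 0
1 | 0 | 0 | 0
1 | 1 | 0 | 0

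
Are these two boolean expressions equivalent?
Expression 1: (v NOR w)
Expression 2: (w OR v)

No. Counterexample: with v=0, w=0, Expression 1 = 1 but Expression 2 = 0.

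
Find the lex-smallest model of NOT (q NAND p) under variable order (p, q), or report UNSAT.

p=1, q=1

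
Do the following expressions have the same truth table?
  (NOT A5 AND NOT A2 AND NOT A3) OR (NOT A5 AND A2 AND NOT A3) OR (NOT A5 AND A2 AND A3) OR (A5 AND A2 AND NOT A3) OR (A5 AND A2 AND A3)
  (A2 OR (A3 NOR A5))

Yes, they are equivalent — the two output columns agree on all 8 assignments:
A5 | A2 | A3 | Expression 1 | Expression 2
------------------------------------------
0 | 0 | 0 | 1 | 1
0 | 0 | 1 | 0 | 0
0 | 1 | 0 | 1 | 1
0 | 1 | 1 | 1 | 1
1 | 0 | 0 | 0 | 0
1 | 0 | 1 | 0 | 0
1 | 1 | 0 | 1 | 1
1 | 1 | 1 | 1 | 1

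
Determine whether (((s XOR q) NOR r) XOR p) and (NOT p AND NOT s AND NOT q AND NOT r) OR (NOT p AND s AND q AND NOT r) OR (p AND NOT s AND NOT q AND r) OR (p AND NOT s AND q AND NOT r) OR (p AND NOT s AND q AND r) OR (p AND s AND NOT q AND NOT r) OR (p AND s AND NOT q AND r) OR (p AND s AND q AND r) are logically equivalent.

Yes, they are equivalent — the two output columns agree on all 16 assignments:
p | s | q | r | Expression 1 | Expression 2
-------------------------------------------
0 | 0 | 0 | 0 | 1 | 1
0 | 0 | 0 | 1 | 0 | 0
0 | 0 | 1 | 0 | 0 | 0
0 | 0 | 1 | 1 | 0 | 0
0 | 1 | 0 | 0 | 0 | 0
0 | 1 | 0 | 1 | 0 | 0
0 | 1 | 1 | 0 | 1 | 1
0 | 1 | 1 | 1 | 0 | 0
1 | 0 | 0 | 0 | 0 | 0
1 | 0 | 0 | 1 | 1 | 1
1 | 0 | 1 | 0 | 1 | 1
1 | 0 | 1 | 1 | 1 | 1
1 | 1 | 0 | 0 | 1 | 1
1 | 1 | 0 | 1 | 1 | 1
1 | 1 | 1 | 0 | 0 | 0
1 | 1 | 1 | 1 | 1 | 1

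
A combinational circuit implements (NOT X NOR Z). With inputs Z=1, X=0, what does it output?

Substituting: (NOT 0 NOR 1)
= 0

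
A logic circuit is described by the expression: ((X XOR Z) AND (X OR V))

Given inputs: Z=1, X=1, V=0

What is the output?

Substituting: ((1 XOR 1) AND (1 OR 0))
= 0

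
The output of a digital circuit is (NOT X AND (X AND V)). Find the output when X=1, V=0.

Substituting: (NOT 1 AND (1 AND 0))
= 0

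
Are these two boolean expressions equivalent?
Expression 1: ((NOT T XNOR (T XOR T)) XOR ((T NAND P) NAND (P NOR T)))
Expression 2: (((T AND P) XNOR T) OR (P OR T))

No. Counterexample: with P=0, T=0, Expression 1 = 0 but Expression 2 = 1.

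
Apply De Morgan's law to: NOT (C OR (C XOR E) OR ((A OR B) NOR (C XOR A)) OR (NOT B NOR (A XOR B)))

NOT C AND NOT (C XOR E) AND NOT ((A OR B) NOR (C XOR A)) AND NOT (NOT B NOR (A XOR B))
De Morgan's: NOT(OR of terms) = AND of negations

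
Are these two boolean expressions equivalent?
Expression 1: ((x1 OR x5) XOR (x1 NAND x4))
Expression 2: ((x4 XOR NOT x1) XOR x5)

No. Counterexample: with x1=0, x5=0, x4=1, Expression 1 = 1 but Expression 2 = 0.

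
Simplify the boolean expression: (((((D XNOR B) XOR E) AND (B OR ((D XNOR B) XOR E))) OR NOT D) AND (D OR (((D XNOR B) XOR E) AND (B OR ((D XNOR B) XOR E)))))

By distribution ((E OR v) AND (E OR NOT v) = E) then absorption (E AND (E OR v) = E):
= ((D XNOR B) XOR E)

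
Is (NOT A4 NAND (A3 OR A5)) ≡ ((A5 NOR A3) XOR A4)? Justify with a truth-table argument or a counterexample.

No. Counterexample: with A3=0, A4=1, A5=0, Expression 1 = 1 but Expression 2 = 0.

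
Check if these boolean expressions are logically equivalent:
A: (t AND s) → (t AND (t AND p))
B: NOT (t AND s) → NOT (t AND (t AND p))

No, Inverse is not equivalent to original (counterexample: s=0, t=1, p=1)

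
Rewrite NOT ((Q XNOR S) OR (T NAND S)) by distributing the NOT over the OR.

NOT (Q XNOR S) AND NOT (T NAND S)
De Morgan's: NOT(OR of terms) = AND of negations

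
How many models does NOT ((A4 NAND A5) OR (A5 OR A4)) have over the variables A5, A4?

No assignment satisfies the expression.
Count: 0 out of 4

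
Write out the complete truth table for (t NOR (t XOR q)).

q | t | Output
--------------
0 | 0 | 1
0 | 1 | 0
1 | 0 | 0
1 | 1 | 0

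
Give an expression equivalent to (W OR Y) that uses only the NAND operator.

((W NAND W) NAND (Y NAND Y))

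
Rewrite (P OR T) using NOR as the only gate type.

((P NOR T) NOR (P NOR T))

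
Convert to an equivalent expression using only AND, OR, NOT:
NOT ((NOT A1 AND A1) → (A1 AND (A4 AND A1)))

(NOT A1 AND A1) AND NOT (A1 AND (A4 AND A1))
(Negated implication: NOT(A → B) = A AND NOT B)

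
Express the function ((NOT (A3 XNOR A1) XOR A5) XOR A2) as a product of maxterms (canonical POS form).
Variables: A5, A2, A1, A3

ΠM(0, 3, 5, 6, 9, 10, 12, 15) = (A5 OR A2 OR A1 OR A3) AND (A5 OR A2 OR NOT A1 OR NOT A3) AND (A5 OR NOT A2 OR A1 OR NOT A3) AND (A5 OR NOT A2 OR NOT A1 OR A3) AND (NOT A5 OR A2 OR A1 OR NOT A3) AND (NOT A5 OR A2 OR NOT A1 OR A3) AND (NOT A5 OR NOT A2 OR A1 OR A3) AND (NOT A5 OR NOT A2 OR NOT A1 OR NOT A3)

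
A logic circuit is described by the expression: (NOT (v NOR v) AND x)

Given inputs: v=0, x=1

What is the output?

Substituting: (NOT (0 NOR 0) AND 1)
= 0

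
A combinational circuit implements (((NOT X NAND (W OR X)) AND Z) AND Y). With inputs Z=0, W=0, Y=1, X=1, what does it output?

Substituting: (((NOT 1 NAND (0 OR 1)) AND 0) AND 1)
= 0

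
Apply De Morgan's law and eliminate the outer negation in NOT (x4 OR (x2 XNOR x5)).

NOT x4 AND NOT (x2 XNOR x5)
De Morgan's: NOT(OR of terms) = AND of negations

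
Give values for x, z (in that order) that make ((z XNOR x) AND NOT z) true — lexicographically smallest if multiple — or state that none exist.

x=0, z=0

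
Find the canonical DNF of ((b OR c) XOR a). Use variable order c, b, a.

(NOT c AND NOT b AND a) OR (NOT c AND b AND NOT a) OR (c AND NOT b AND NOT a) OR (c AND b AND NOT a)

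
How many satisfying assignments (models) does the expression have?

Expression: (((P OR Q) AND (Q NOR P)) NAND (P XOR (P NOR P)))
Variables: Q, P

Satisfying assignments: (0,0), (0,1), (1,0), (1,1)
Count: 4 out of 4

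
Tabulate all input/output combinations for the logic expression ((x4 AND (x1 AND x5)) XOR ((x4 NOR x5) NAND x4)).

x4 | x5 | x1 | Output
---------------------
0 | 0 | 0 | 1
0 | 0 | 1 | 1
0 | 1 | 0 | 1
0 | 1 | 1 | 1
1 | 0 | 0 | 1
1 | 0 | 1 | 1
1 | 1 | 0 | 1
1 | 1 | 1 | 0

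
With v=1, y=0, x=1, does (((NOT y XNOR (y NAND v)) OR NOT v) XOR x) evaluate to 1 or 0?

Substituting: (((NOT 0 XNOR (0 NAND 1)) OR NOT 1) XOR 1)
= 0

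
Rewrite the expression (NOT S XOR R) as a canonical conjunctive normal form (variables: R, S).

(R OR NOT S) AND (NOT R OR S)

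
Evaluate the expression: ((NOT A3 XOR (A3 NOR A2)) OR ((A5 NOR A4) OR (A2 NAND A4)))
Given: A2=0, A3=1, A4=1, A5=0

Substituting: ((NOT 1 XOR (1 NOR 0)) OR ((0 NOR 1) OR (0 NAND 1)))
= 1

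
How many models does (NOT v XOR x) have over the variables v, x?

Satisfying assignments: (0,0), (1,1)
Count: 2 out of 4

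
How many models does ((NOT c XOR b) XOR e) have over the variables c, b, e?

Satisfying assignments: (0,0,0), (0,1,1), (1,0,1), (1,1,0)
Count: 4 out of 8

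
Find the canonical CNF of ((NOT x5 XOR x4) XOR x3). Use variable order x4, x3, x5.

(x4 OR x3 OR NOT x5) AND (x4 OR NOT x3 OR x5) AND (NOT x4 OR x3 OR x5) AND (NOT x4 OR NOT x3 OR NOT x5)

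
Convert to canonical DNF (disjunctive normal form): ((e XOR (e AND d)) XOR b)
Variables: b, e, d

(NOT b AND e AND NOT d) OR (b AND NOT e AND NOT d) OR (b AND NOT e AND d) OR (b AND e AND d)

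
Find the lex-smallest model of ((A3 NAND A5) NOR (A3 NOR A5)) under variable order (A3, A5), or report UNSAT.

A3=1, A5=1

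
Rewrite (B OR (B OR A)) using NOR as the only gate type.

((B NOR ((B NOR A) NOR (B NOR A))) NOR (B NOR ((B NOR A) NOR (B NOR A))))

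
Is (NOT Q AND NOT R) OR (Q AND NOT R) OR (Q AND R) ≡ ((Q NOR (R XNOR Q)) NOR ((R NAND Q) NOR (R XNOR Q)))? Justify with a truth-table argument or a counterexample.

Yes, they are equivalent — the two output columns agree on all 4 assignments:
Q | R | Expression 1 | Expression 2
-----------------------------------
0 | 0 | 1 | 1
0 | 1 | 0 | 0
1 | 0 | 1 | 1
1 | 1 | 1 | 1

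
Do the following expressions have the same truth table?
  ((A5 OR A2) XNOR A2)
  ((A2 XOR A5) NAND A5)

Yes, they are equivalent — the two output columns agree on all 4 assignments:
A5 | A2 | Expression 1 | Expression 2
-------------------------------------
0 | 0 | 1 | 1
0 | 1 | 1 | 1
1 | 0 | 0 | 0
1 | 1 | 1 | 1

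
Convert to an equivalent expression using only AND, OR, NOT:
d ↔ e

(d AND e) OR (NOT d AND NOT e)
(Biconditional = both true or both false)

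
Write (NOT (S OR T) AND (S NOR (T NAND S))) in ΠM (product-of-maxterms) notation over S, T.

ΠM(0, 1, 2, 3) = (S OR T) AND (S OR NOT T) AND (NOT S OR T) AND (NOT S OR NOT T)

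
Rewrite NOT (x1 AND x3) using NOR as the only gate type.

(((x1 NOR x1) NOR (x3 NOR x3)) NOR ((x1 NOR x1) NOR (x3 NOR x3)))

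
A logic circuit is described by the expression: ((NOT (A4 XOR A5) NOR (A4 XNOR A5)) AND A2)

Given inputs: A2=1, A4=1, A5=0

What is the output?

Substituting: ((NOT (1 XOR 0) NOR (1 XNOR 0)) AND 1)
= 1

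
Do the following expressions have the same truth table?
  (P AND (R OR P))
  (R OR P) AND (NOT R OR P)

Yes, they are equivalent — the two output columns agree on all 4 assignments:
R | P | Expression 1 | Expression 2
-----------------------------------
0 | 0 | 0 | 0
0 | 1 | 1 | 1
1 | 0 | 0 | 0
1 | 1 | 1 | 1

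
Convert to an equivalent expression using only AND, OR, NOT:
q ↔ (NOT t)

(q AND (NOT t)) OR (NOT q AND t)
(Biconditional = both true or both false)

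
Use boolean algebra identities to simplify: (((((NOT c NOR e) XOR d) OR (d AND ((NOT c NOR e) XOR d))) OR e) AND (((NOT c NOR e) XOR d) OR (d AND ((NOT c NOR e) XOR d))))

By absorption (E AND (E OR v) = E) then absorption (E OR (E AND v) = E):
= ((NOT c NOR e) XOR d)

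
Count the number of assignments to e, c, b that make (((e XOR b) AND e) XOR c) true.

Satisfying assignments: (0,1,0), (0,1,1), (1,0,0), (1,1,1)
Count: 4 out of 8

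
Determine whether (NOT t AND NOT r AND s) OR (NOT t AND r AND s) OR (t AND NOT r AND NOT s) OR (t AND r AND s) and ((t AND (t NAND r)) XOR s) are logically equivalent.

Yes, they are equivalent — the two output columns agree on all 8 assignments:
t | r | s | Expression 1 | Expression 2
---------------------------------------
0 | 0 | 0 | 0 | 0
0 | 0 | 1 | 1 | 1
0 | 1 | 0 | 0 | 0
0 | 1 | 1 | 1 | 1
1 | 0 | 0 | 1 | 1
1 | 0 | 1 | 0 | 0
1 | 1 | 0 | 0 | 0
1 | 1 | 1 | 1 | 1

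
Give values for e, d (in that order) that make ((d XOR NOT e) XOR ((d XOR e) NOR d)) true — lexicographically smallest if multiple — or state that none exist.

e=1, d=1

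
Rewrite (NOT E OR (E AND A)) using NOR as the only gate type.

(((E NOR E) NOR ((E NOR E) NOR (A NOR A))) NOR ((E NOR E) NOR ((E NOR E) NOR (A NOR A))))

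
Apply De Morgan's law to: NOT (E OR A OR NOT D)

NOT E AND NOT A AND D
De Morgan's: NOT(OR of terms) = AND of negations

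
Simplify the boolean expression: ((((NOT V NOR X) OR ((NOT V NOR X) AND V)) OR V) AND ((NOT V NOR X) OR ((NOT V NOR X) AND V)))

By absorption (E AND (E OR v) = E) then absorption (E OR (E AND v) = E):
= (NOT V NOR X)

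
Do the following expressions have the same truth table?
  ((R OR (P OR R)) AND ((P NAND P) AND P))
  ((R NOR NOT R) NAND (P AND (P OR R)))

No. Counterexample: with P=0, R=0, Expression 1 = 0 but Expression 2 = 1.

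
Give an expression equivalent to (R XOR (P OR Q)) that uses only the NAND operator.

((R NAND (R NAND ((P NAND P) NAND (Q NAND Q)))) NAND (((P NAND P) NAND (Q NAND Q)) NAND (R NAND ((P NAND P) NAND (Q NAND Q)))))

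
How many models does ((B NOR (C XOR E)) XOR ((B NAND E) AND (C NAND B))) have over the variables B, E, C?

Satisfying assignments: (0,0,1), (0,1,0), (1,0,0)
Count: 3 out of 8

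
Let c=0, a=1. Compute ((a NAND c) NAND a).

Substituting: ((1 NAND 0) NAND 1)
= 0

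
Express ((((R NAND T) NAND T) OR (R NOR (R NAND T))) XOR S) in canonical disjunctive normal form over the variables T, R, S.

(NOT T AND NOT R AND NOT S) OR (NOT T AND R AND NOT S) OR (T AND NOT R AND S) OR (T AND R AND NOT S)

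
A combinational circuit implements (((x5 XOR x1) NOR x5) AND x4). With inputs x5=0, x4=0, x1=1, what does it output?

Substituting: (((0 XOR 1) NOR 0) AND 0)
= 0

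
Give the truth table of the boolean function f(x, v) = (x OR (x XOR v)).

x | v | Output
--------------
0 | 0 | 0
0 | 1 | 1
1 | 0 | 1
1 | 1 | 1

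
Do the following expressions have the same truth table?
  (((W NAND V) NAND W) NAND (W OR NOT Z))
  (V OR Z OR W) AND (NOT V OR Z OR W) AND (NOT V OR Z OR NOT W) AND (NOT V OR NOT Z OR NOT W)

Yes, they are equivalent — the two output columns agree on all 8 assignments:
V | Z | W | Expression 1 | Expression 2
---------------------------------------
0 | 0 | 0 | 0 | 0
0 | 0 | 1 | 1 | 1
0 | 1 | 0 | 1 | 1
0 | 1 | 1 | 1 | 1
1 | 0 | 0 | 0 | 0
1 | 0 | 1 | 0 | 0
1 | 1 | 0 | 1 | 1
1 | 1 | 1 | 0 | 0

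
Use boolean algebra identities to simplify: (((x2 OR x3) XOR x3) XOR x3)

By XOR self-cancellation ((E XOR v) XOR v = E):
= (x2 OR x3)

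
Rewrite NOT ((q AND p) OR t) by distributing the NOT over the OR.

NOT (q AND p) AND NOT t
De Morgan's: NOT(OR of terms) = AND of negations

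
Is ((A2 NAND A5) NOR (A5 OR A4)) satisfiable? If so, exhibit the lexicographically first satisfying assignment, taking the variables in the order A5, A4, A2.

UNSATISFIABLE - no assignment makes this expression true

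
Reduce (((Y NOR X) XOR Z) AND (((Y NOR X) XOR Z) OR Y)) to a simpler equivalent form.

By absorption (E AND (E OR v) = E):
= ((Y NOR X) XOR Z)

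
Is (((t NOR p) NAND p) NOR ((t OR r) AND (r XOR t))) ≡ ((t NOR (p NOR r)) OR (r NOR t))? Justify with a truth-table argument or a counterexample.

No. Counterexample: with t=0, r=0, p=0, Expression 1 = 0 but Expression 2 = 1.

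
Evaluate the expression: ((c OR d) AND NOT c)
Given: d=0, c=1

Substituting: ((1 OR 0) AND NOT 1)
= 0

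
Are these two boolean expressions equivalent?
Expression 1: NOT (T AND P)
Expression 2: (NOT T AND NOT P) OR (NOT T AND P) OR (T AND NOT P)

Yes, they are equivalent — the two output columns agree on all 4 assignments:
T | P | Expression 1 | Expression 2
-----------------------------------
0 | 0 | 1 | 1
0 | 1 | 1 | 1
1 | 0 | 1 | 1
1 | 1 | 0 | 0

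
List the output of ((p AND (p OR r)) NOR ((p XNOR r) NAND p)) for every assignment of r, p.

r | p | Output
--------------
0 | 0 | 0
0 | 1 | 0
1 | 0 | 0
1 | 1 | 0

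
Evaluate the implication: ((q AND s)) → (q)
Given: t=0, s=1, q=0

Antecedent ((q AND s)) = 0; consequent (q) = 0.
0 → 0 = 1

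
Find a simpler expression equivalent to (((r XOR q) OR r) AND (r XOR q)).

By absorption (E AND (E OR v) = E):
= (r XOR q)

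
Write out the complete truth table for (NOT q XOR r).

r | q | Output
--------------
0 | 0 | 1
0 | 1 | 0
1 | 0 | 0
1 | 1 | 1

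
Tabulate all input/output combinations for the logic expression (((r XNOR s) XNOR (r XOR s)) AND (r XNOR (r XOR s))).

r | s | Output
--------------
0 | 0 | 0
0 | 1 | 0
1 | 0 | 0
1 | 1 | 0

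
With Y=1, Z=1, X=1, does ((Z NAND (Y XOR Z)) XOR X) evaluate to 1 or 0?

Substituting: ((1 NAND (1 XOR 1)) XOR 1)
= 0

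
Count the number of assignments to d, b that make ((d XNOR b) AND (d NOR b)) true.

Satisfying assignments: (0,0)
Count: 1 out of 4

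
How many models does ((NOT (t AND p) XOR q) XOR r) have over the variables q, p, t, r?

Satisfying assignments: (0,0,0,0), (0,0,1,0), (0,1,0,0), (0,1,1,1), (1,0,0,1), (1,0,1,1), (1,1,0,1), (1,1,1,0)
Count: 8 out of 16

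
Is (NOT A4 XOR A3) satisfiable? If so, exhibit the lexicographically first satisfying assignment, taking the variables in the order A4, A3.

A4=0, A3=0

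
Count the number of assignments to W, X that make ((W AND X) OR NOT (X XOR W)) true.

Satisfying assignments: (0,0), (1,1)
Count: 2 out of 4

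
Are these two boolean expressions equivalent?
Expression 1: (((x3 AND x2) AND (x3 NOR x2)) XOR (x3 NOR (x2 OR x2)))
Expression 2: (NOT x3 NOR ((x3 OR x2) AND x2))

No. Counterexample: with x3=0, x2=0, Expression 1 = 1 but Expression 2 = 0.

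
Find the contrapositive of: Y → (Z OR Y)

Contrapositive: NOT (Z OR Y) → NOT Y
Note: A statement and its contrapositive are logically equivalent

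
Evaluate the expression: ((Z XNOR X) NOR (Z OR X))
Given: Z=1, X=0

Substituting: ((1 XNOR 0) NOR (1 OR 0))
= 0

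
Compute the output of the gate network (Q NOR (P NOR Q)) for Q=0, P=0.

Substituting: (0 NOR (0 NOR 0))
= 0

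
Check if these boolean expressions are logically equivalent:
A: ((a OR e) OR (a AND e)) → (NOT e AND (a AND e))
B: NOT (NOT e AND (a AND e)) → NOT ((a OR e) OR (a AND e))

Yes, Contrapositive is always equivalent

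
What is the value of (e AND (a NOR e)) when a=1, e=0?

Substituting: (0 AND (1 NOR 0))
= 0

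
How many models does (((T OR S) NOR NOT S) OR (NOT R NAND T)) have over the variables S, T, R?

Satisfying assignments: (0,0,0), (0,0,1), (0,1,1), (1,0,0), (1,0,1), (1,1,1)
Count: 6 out of 8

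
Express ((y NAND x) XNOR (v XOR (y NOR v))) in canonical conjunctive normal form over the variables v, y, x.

(v OR NOT y OR x) AND (NOT v OR NOT y OR NOT x)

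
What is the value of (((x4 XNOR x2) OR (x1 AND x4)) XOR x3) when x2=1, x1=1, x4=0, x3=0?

Substituting: (((0 XNOR 1) OR (1 AND 0)) XOR 0)
= 0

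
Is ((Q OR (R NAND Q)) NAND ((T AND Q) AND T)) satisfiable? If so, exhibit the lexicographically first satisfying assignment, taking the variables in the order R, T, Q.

R=0, T=0, Q=0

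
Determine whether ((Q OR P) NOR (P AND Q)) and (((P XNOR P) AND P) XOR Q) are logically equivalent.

No. Counterexample: with Q=0, P=0, Expression 1 = 1 but Expression 2 = 0.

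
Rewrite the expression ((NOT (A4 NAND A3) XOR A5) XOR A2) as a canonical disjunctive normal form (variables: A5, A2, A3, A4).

(NOT A5 AND NOT A2 AND A3 AND A4) OR (NOT A5 AND A2 AND NOT A3 AND NOT A4) OR (NOT A5 AND A2 AND NOT A3 AND A4) OR (NOT A5 AND A2 AND A3 AND NOT A4) OR (A5 AND NOT A2 AND NOT A3 AND NOT A4) OR (A5 AND NOT A2 AND NOT A3 AND A4) OR (A5 AND NOT A2 AND A3 AND NOT A4) OR (A5 AND A2 AND A3 AND A4)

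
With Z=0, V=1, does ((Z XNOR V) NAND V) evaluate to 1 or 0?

Substituting: ((0 XNOR 1) NAND 1)
= 1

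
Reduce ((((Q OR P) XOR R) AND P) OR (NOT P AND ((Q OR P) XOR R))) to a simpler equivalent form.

By distribution ((E AND v) OR (E AND NOT v) = E):
= ((Q OR P) XOR R)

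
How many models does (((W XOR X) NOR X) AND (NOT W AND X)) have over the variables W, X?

No assignment satisfies the expression.
Count: 0 out of 4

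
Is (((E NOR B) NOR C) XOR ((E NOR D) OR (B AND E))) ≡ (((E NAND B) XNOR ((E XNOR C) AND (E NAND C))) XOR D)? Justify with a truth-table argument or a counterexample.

No. Counterexample: with C=0, B=0, E=1, D=0, Expression 1 = 1 but Expression 2 = 0.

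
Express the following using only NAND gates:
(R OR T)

((R NAND R) NAND (T NAND T))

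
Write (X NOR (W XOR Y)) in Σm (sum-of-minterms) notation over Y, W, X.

Σm(0, 6) = (NOT Y AND NOT W AND NOT X) OR (Y AND W AND NOT X)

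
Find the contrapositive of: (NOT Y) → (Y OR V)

Contrapositive: NOT (Y OR V) → Y
Note: A statement and its contrapositive are logically equivalent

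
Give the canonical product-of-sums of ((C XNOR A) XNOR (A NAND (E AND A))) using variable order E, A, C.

ΠM(1, 2, 5, 7) = (E OR A OR NOT C) AND (E OR NOT A OR C) AND (NOT E OR A OR NOT C) AND (NOT E OR NOT A OR NOT C)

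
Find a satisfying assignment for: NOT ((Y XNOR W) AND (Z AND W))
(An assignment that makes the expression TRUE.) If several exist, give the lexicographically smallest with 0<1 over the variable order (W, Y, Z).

W=0, Y=0, Z=0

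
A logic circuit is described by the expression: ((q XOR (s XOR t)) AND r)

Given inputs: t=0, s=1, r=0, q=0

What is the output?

Substituting: ((0 XOR (1 XOR 0)) AND 0)
= 0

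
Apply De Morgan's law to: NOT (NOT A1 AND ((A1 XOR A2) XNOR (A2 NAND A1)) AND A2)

A1 OR NOT ((A1 XOR A2) XNOR (A2 NAND A1)) OR NOT A2
De Morgan's: NOT(AND of terms) = OR of negations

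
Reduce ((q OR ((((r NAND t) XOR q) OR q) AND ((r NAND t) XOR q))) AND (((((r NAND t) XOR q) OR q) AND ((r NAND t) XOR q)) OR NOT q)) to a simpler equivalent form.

By distribution ((E OR v) AND (E OR NOT v) = E) then absorption (E AND (E OR v) = E):
= ((r NAND t) XOR q)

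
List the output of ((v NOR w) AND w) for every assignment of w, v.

w | v | Output
--------------
0 | 0 | 0
0 | 1 | 0
1 | 0 | 0
1 | 1 | 0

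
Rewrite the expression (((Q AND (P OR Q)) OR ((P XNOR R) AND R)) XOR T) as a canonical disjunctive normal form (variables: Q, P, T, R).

(NOT Q AND NOT P AND T AND NOT R) OR (NOT Q AND NOT P AND T AND R) OR (NOT Q AND P AND NOT T AND R) OR (NOT Q AND P AND T AND NOT R) OR (Q AND NOT P AND NOT T AND NOT R) OR (Q AND NOT P AND NOT T AND R) OR (Q AND P AND NOT T AND NOT R) OR (Q AND P AND NOT T AND R)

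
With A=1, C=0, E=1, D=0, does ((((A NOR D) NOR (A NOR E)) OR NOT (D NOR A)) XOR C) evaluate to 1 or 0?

Substituting: ((((1 NOR 0) NOR (1 NOR 1)) OR NOT (0 NOR 1)) XOR 0)
= 1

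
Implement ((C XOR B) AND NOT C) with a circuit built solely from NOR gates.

((((((C NOR B) NOR (C NOR B)) NOR ((C NOR B) NOR (C NOR B))) NOR ((((C NOR C) NOR (B NOR B)) NOR ((C NOR C) NOR (B NOR B))) NOR (((C NOR C) NOR (B NOR B)) NOR ((C NOR C) NOR (B NOR B))))) NOR ((((C NOR B) NOR (C NOR B)) NOR ((C NOR B) NOR (C NOR B))) NOR ((((C NOR C) NOR (B NOR B)) NOR ((C NOR C) NOR (B NOR B))) NOR (((C NOR C) NOR (B NOR B)) NOR ((C NOR C) NOR (B NOR B)))))) NOR ((C NOR C) NOR (C NOR C)))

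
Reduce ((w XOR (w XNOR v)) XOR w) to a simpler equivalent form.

By XOR self-cancellation ((E XOR v) XOR v = E):
= (w XNOR v)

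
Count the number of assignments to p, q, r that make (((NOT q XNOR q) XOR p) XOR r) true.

Satisfying assignments: (0,0,1), (0,1,1), (1,0,0), (1,1,0)
Count: 4 out of 8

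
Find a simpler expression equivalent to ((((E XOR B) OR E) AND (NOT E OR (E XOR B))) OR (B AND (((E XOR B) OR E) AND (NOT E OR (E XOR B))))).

By absorption (E OR (E AND v) = E) then distribution ((E OR v) AND (E OR NOT v) = E):
= (E XOR B)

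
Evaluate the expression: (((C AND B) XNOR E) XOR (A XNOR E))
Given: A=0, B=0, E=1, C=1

Substituting: (((1 AND 0) XNOR 1) XOR (0 XNOR 1))
= 0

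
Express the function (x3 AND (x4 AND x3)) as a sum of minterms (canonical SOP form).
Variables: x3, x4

Σm(3) = (x3 AND x4)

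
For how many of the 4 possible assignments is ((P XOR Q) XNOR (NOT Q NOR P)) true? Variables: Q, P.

Satisfying assignments: (0,0), (1,0), (1,1)
Count: 3 out of 4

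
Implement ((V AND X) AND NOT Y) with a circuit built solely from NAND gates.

((((V NAND X) NAND (V NAND X)) NAND (Y NAND Y)) NAND (((V NAND X) NAND (V NAND X)) NAND (Y NAND Y)))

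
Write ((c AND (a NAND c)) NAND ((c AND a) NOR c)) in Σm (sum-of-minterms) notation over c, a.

Σm(0, 1, 2, 3) = (NOT c AND NOT a) OR (NOT c AND a) OR (c AND NOT a) OR (c AND a)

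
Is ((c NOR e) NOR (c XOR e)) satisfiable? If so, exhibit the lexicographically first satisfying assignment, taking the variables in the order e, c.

e=1, c=1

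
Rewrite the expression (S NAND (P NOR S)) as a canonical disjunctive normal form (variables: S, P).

(NOT S AND NOT P) OR (NOT S AND P) OR (S AND NOT P) OR (S AND P)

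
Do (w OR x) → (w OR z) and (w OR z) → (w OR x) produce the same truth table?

No, Converse is not equivalent to original (counterexample: x=0, w=0, z=1)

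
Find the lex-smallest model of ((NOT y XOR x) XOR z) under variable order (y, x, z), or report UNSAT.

y=0, x=0, z=0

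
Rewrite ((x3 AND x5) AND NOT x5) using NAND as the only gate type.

((((x3 NAND x5) NAND (x3 NAND x5)) NAND (x5 NAND x5)) NAND (((x3 NAND x5) NAND (x3 NAND x5)) NAND (x5 NAND x5)))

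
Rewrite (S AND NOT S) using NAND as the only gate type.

((S NAND (S NAND S)) NAND (S NAND (S NAND S)))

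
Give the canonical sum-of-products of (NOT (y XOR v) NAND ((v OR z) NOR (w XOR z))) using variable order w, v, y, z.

Σm(1, 2, 3, 4, 5, 6, 7, 8, 9, 10, 11, 12, 13, 14, 15) = (NOT w AND NOT v AND NOT y AND z) OR (NOT w AND NOT v AND y AND NOT z) OR (NOT w AND NOT v AND y AND z) OR (NOT w AND v AND NOT y AND NOT z) OR (NOT w AND v AND NOT y AND z) OR (NOT w AND v AND y AND NOT z) OR (NOT w AND v AND y AND z) OR (w AND NOT v AND NOT y AND NOT z) OR (w AND NOT v AND NOT y AND z) OR (w AND NOT v AND y AND NOT z) OR (w AND NOT v AND y AND z) OR (w AND v AND NOT y AND NOT z) OR (w AND v AND NOT y AND z) OR (w AND v AND y AND NOT z) OR (w AND v AND y AND z)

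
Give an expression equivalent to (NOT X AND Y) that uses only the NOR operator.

(((X NOR X) NOR (X NOR X)) NOR (Y NOR Y))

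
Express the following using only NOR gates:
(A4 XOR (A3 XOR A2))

((((A4 NOR ((((A3 NOR A2) NOR (A3 NOR A2)) NOR ((A3 NOR A2) NOR (A3 NOR A2))) NOR ((((A3 NOR A3) NOR (A2 NOR A2)) NOR ((A3 NOR A3) NOR (A2 NOR A2))) NOR (((A3 NOR A3) NOR (A2 NOR A2)) NOR ((A3 NOR A3) NOR (A2 NOR A2)))))) NOR (A4 NOR ((((A3 NOR A2) NOR (A3 NOR A2)) NOR ((A3 NOR A2) NOR (A3 NOR A2))) NOR ((((A3 NOR A3) NOR (A2 NOR A2)) NOR ((A3 NOR A3) NOR (A2 NOR A2))) NOR (((A3 NOR A3) NOR (A2 NOR A2)) NOR ((A3 NOR A3) NOR (A2 NOR A2))))))) NOR ((A4 NOR ((((A3 NOR A2) NOR (A3 NOR A2)) NOR ((A3 NOR A2) NOR (A3 NOR A2))) NOR ((((A3 NOR A3) NOR (A2 NOR A2)) NOR ((A3 NOR A3) NOR (A2 NOR A2))) NOR (((A3 NOR A3) NOR (A2 NOR A2)) NOR ((A3 NOR A3) NOR (A2 NOR A2)))))) NOR (A4 NOR ((((A3 NOR A2) NOR (A3 NOR A2)) NOR ((A3 NOR A2) NOR (A3 NOR A2))) NOR ((((A3 NOR A3) NOR (A2 NOR A2)) NOR ((A3 NOR A3) NOR (A2 NOR A2))) NOR (((A3 NOR A3) NOR (A2 NOR A2)) NOR ((A3 NOR A3) NOR (A2 NOR A2)))))))) NOR ((((A4 NOR A4) NOR (((((A3 NOR A2) NOR (A3 NOR A2)) NOR ((A3 NOR A2) NOR (A3 NOR A2))) NOR ((((A3 NOR A3) NOR (A2 NOR A2)) NOR ((A3 NOR A3) NOR (A2 NOR A2))) NOR (((A3 NOR A3) NOR (A2 NOR A2)) NOR ((A3 NOR A3) NOR (A2 NOR A2))))) NOR ((((A3 NOR A2) NOR (A3 NOR A2)) NOR ((A3 NOR A2) NOR (A3 NOR A2))) NOR ((((A3 NOR A3) NOR (A2 NOR A2)) NOR ((A3 NOR A3) NOR (A2 NOR A2))) NOR (((A3 NOR A3) NOR (A2 NOR A2)) NOR ((A3 NOR A3) NOR (A2 NOR A2))))))) NOR ((A4 NOR A4) NOR (((((A3 NOR A2) NOR (A3 NOR A2)) NOR ((A3 NOR A2) NOR (A3 NOR A2))) NOR ((((A3 NOR A3) NOR (A2 NOR A2)) NOR ((A3 NOR A3) NOR (A2 NOR A2))) NOR (((A3 NOR A3) NOR (A2 NOR A2)) NOR ((A3 NOR A3) NOR (A2 NOR A2))))) NOR ((((A3 NOR A2) NOR (A3 NOR A2)) NOR ((A3 NOR A2) NOR (A3 NOR A2))) NOR ((((A3 NOR A3) NOR (A2 NOR A2)) NOR ((A3 NOR A3) NOR (A2 NOR A2))) NOR (((A3 NOR A3) NOR (A2 NOR A2)) NOR ((A3 NOR A3) NOR (A2 NOR A2)))))))) NOR (((A4 NOR A4) NOR (((((A3 NOR A2) NOR (A3 NOR A2)) NOR ((A3 NOR A2) NOR (A3 NOR A2))) NOR ((((A3 NOR A3) NOR (A2 NOR A2)) NOR ((A3 NOR A3) NOR (A2 NOR A2))) NOR (((A3 NOR A3) NOR (A2 NOR A2)) NOR ((A3 NOR A3) NOR (A2 NOR A2))))) NOR ((((A3 NOR A2) NOR (A3 NOR A2)) NOR ((A3 NOR A2) NOR (A3 NOR A2))) NOR ((((A3 NOR A3) NOR (A2 NOR A2)) NOR ((A3 NOR A3) NOR (A2 NOR A2))) NOR (((A3 NOR A3) NOR (A2 NOR A2)) NOR ((A3 NOR A3) NOR (A2 NOR A2))))))) NOR ((A4 NOR A4) NOR (((((A3 NOR A2) NOR (A3 NOR A2)) NOR ((A3 NOR A2) NOR (A3 NOR A2))) NOR ((((A3 NOR A3) NOR (A2 NOR A2)) NOR ((A3 NOR A3) NOR (A2 NOR A2))) NOR (((A3 NOR A3) NOR (A2 NOR A2)) NOR ((A3 NOR A3) NOR (A2 NOR A2))))) NOR ((((A3 NOR A2) NOR (A3 NOR A2)) NOR ((A3 NOR A2) NOR (A3 NOR A2))) NOR ((((A3 NOR A3) NOR (A2 NOR A2)) NOR ((A3 NOR A3) NOR (A2 NOR A2))) NOR (((A3 NOR A3) NOR (A2 NOR A2)) NOR ((A3 NOR A3) NOR (A2 NOR A2))))))))))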